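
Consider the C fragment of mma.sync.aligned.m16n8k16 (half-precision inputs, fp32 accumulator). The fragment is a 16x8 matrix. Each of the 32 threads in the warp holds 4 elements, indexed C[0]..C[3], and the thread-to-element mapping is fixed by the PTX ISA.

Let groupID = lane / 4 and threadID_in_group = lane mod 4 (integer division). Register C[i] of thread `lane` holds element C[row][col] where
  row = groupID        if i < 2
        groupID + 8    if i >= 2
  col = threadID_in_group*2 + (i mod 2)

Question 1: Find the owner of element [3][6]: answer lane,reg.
15,0

r: 3->gid=3,r8=0  c: 6->tid=3,i&1=0
L=3*4+3=15  i=0*2+0=0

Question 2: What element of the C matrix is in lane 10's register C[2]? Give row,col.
10: gr=2,th=2
[2] (2+8,2*2+0) = (10,4)

10,4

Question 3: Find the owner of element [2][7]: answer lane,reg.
11,1

r:2=>grp=2,rB=0  c:7=>tig=3,lo=1
L=2*4+3=11  i=0*2+1=1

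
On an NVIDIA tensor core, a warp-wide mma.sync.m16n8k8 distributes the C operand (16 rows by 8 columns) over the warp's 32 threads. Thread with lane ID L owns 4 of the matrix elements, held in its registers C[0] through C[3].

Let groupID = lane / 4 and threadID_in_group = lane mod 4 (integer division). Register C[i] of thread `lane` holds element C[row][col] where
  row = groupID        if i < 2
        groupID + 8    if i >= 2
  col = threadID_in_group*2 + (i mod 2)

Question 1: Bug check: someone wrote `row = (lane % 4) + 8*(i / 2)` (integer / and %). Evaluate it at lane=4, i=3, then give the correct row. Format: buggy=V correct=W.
`(lane % 4) + 8*(i / 2)`[4,3]=>8
lane 4=>4/4=1, 4 mod 4=0
i=3  r:1+8=>9  c:2·0+1=>1
row: 8 vs 9

buggy=8 correct=9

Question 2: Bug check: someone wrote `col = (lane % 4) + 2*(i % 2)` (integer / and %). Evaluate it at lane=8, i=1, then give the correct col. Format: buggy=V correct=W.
buggy=2 correct=1

`(lane % 4) + 2*(i % 2)`[8,1]->2
lane 8: g=2 (8/4), t=0 (8%4)
i=1: r=2+0=2, c=0*2+1=1
col: 2 vs 1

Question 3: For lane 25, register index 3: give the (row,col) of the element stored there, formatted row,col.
14,3

25: gr=6,th=1
[3] (6+8,1*2+1) = (14,3)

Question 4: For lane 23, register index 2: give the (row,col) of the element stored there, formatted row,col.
lane 23: g=5 (23/4), t=3 (23%4)
i=2: r=5+8=13, c=3*2+0=6

13,6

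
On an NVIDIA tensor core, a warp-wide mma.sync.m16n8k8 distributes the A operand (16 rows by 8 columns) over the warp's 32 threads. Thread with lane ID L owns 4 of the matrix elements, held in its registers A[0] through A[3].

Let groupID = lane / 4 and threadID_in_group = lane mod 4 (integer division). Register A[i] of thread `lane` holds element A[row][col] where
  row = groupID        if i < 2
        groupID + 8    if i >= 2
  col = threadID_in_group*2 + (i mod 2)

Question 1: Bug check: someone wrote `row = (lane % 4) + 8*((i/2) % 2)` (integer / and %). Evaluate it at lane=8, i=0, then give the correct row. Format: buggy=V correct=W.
`(lane % 4) + 8*((i/2) % 2)`[8,0]->0
lane 8->8/4=2, 8 mod 4=0
i=0  r:2+0->2  c:2·0+0->0
row: 0 vs 2

buggy=0 correct=2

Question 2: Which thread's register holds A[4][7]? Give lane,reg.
19,1

r=4⇒gr=4,Rb=0  c=7⇒th=3,odd=1
L=4*4+3=19  i=0*2+1=1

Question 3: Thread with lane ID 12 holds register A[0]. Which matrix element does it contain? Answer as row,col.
12: gr=3,th=0
[0] (3+0,0*2+0) = (3,0)

3,0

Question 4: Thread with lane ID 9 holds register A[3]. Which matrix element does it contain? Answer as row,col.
lane 9: grp=2 (9/4), tig=1 (9%4)
i=3: r=2+8=10, c=1*2+1=3

10,3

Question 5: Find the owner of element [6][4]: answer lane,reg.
r=6⇒gr=6,Rb=0  c=4⇒th=2,odd=0
L=6*4+2=26  i=0*2+0=0

26,0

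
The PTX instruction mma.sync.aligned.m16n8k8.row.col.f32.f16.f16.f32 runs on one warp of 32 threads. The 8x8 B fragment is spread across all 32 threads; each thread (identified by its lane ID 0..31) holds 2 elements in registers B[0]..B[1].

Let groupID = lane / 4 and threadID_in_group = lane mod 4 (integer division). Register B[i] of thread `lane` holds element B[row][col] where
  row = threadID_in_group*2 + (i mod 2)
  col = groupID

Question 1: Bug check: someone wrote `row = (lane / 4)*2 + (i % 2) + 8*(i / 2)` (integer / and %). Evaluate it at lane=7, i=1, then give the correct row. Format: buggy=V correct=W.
`(lane / 4)*2 + (i % 2) + 8*(i / 2)`[7,1]=>3
lane 7=>7/4=1, 7 mod 4=3
i=1  r:2·3+1=>7  c:1
row: 3 vs 7

buggy=3 correct=7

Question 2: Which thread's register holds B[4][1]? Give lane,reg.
c:1=>grp=1  r:4=>tig=2,lo=0
L=1*4+2=6  i=0=0

6,0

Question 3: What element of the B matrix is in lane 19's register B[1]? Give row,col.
7,4

L=19->gid=19>>2=4, tid=19&3=3
[1]->row 3·2+1=7  col gid=4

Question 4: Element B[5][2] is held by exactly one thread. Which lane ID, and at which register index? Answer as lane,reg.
c=2->g=2  r=5->t=2,b0=1
L=2*4+2=10  i=1=1

10,1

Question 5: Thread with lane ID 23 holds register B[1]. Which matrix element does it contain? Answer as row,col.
lane 23->23/4=5, 23 mod 4=3
i=1  r:2·3+1->7  c:5

7,5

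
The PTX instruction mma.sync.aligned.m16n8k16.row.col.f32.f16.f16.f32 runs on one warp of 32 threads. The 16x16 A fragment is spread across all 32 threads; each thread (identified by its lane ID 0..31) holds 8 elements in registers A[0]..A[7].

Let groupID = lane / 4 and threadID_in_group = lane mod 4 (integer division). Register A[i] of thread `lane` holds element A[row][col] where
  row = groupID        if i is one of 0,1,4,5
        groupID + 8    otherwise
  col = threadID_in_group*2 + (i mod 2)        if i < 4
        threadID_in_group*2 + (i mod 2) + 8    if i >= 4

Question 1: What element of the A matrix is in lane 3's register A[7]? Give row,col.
8,15

3: G=0,T=3
[7] (0+8,3*2+1+8) = (8,15)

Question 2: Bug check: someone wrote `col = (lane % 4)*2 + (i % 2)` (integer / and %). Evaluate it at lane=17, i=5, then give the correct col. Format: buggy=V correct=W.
buggy=3 correct=11

`(lane % 4)*2 + (i % 2)`[17,5]->3
L=17->gid=17>>2=4, tid=17&3=1
[5]->row 4+0=4  col 1·2+1+8=11
col: 3 vs 11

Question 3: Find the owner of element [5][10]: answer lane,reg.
r=5⇒gr=5,Rb=0  c=10⇒Cb=1,th=1,odd=0
L=5*4+1=21  i=1*4+0*2+0=4

21,4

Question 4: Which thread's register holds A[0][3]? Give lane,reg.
1,1

r=0→G=0,rhi=0  c=3→chi=0,T=1,p=1
L=0*4+1=1  i=0*4+0*2+1=1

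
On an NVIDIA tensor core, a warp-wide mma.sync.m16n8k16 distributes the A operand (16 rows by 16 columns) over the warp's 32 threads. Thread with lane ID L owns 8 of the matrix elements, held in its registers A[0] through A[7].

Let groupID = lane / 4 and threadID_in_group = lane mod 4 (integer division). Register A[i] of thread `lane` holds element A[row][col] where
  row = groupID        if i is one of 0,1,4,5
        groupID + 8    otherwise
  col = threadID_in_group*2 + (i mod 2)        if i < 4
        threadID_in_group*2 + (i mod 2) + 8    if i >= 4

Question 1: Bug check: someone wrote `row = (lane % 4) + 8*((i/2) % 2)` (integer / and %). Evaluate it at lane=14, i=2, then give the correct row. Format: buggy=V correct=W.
buggy=10 correct=11

`(lane % 4) + 8*((i/2) % 2)`[14,2]⇒10
lane 14: gr=3 (14/4), th=2 (14%4)
i=2: r=3+8=11, c=2*2+0+0=4
row: 10 vs 11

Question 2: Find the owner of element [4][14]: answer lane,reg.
r=4⇒gr=4,Rb=0  c=14⇒Cb=1,th=3,odd=0
L=4*4+3=19  i=1*4+0*2+0=4

19,4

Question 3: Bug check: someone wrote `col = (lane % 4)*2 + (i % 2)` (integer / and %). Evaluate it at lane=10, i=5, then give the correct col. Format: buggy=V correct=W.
`(lane % 4)*2 + (i % 2)`[10,5]->5
L=10->gid=10>>2=2, tid=10&3=2
[5]->row 2+0=2  col 2·2+1+8=13
col: 5 vs 13

buggy=5 correct=13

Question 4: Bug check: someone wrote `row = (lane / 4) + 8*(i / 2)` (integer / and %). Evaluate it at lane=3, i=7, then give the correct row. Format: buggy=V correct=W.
`(lane / 4) + 8*(i / 2)`[3,7]⇒24
L=3⇒gr=3>>2=0, th=3&3=3
[7]⇒row 0+8=8  col 3·2+1+8=15
row: 24 vs 8

buggy=24 correct=8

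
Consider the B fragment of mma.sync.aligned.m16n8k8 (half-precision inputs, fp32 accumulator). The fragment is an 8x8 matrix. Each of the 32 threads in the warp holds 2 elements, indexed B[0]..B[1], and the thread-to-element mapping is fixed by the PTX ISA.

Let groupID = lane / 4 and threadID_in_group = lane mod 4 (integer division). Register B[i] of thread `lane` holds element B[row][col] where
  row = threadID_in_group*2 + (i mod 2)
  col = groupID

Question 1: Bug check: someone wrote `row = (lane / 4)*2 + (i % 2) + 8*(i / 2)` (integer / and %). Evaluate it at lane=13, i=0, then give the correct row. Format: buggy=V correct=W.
`(lane / 4)*2 + (i % 2) + 8*(i / 2)`[13,0]→6
L=13→G=13>>2=3, T=13&3=1
[0]→row 1·2+0=2  col G=3
row: 6 vs 2

buggy=6 correct=2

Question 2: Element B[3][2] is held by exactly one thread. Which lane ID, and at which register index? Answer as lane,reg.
9,1

c=2→G=2  r=3→T=1,p=1
L=2*4+1=9  i=1=1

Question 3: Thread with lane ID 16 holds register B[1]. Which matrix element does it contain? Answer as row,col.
16: g=4,t=0
[1] (0*2+1,4) = (1,4)

1,4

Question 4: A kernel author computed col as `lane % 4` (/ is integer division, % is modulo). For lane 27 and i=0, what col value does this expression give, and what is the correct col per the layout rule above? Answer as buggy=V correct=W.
`lane % 4`[27,0]->3
lane 27: gid=6 (27/4), tid=3 (27%4)
i=0: r=3*2+0=6, c=gid=6
col: 3 vs 6

buggy=3 correct=6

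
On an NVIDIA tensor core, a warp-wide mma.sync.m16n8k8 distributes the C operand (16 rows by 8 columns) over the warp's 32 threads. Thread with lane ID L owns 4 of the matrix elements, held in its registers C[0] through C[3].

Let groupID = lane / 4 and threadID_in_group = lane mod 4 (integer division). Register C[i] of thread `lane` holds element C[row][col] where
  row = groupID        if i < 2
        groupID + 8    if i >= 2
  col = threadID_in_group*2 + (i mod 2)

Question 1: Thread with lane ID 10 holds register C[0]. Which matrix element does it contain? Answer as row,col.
2,4

lane 10=>10/4=2, 10 mod 4=2
i=0  r:2+0=>2  c:2·2+0=>4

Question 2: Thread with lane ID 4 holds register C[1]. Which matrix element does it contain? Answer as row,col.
lane 4: gr=1 (4/4), th=0 (4%4)
i=1: r=1+0=1, c=0*2+1=1

1,1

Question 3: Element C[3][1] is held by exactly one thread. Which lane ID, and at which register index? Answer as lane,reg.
r: 3->gid=3,r8=0  c: 1->tid=0,i&1=1
L=3*4+0=12  i=0*2+1=1

12,1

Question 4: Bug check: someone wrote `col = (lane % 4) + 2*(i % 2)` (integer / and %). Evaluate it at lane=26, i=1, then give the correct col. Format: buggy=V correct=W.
buggy=4 correct=5

`(lane % 4) + 2*(i % 2)`[26,1]->4
lane 26->26/4=6, 26 mod 4=2
i=1  r:6+0->6  c:2·2+1->5
col: 4 vs 5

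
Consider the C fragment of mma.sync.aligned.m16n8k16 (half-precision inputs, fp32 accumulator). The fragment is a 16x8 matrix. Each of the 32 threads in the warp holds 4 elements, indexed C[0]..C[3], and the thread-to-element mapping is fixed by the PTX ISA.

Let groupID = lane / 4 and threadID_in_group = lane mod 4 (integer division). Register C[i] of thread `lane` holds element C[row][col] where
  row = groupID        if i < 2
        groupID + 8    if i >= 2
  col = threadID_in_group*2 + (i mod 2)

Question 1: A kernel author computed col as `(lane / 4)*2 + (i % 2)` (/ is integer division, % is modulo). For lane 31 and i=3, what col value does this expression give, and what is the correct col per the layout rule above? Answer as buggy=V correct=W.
buggy=15 correct=7

`(lane / 4)*2 + (i % 2)`[31,3]→15
31: G=7,T=3
[3] (7+8,3*2+1) = (15,7)
col: 15 vs 7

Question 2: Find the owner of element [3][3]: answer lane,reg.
13,1

r:3=>grp=3,rB=0  c:3=>tig=1,lo=1
L=3*4+1=13  i=0*2+1=1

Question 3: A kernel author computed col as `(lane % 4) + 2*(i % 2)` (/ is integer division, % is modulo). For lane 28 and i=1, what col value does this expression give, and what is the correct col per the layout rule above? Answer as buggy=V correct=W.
`(lane % 4) + 2*(i % 2)`[28,1]->2
28: gid=7,tid=0
[1] (7+0,0*2+1) = (7,1)
col: 2 vs 1

buggy=2 correct=1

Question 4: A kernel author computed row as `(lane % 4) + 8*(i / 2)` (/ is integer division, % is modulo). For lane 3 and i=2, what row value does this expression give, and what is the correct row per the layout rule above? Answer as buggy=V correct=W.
`(lane % 4) + 8*(i / 2)`[3,2]⇒11
3: gr=0,th=3
[2] (0+8,3*2+0) = (8,6)
row: 11 vs 8

buggy=11 correct=8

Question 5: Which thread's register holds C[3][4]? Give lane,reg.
r=3→G=3,rhi=0  c=4→T=2,p=0
L=3*4+2=14  i=0*2+0=0

14,0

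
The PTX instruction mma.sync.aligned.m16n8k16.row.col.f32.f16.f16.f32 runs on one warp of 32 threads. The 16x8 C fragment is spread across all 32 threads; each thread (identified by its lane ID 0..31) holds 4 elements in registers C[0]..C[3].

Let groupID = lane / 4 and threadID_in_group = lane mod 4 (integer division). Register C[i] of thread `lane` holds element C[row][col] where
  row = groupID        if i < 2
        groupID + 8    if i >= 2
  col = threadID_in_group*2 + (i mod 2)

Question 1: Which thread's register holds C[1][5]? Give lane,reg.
r=1->g=1,rb=0  c=5->t=2,b0=1
L=1*4+2=6  i=0*2+1=1

6,1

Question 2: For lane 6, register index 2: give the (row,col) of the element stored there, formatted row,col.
lane 6->6/4=1, 6 mod 4=2
i=2  r:1+8->9  c:2·2+0->4

9,4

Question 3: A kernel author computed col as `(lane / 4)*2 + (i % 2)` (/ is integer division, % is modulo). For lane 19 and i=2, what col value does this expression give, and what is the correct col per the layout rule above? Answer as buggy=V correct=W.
buggy=8 correct=6

`(lane / 4)*2 + (i % 2)`[19,2]⇒8
lane 19⇒19/4=4, 19 mod 4=3
i=2  r:4+8⇒12  c:2·3+0⇒6
col: 8 vs 6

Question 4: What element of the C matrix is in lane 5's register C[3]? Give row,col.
9,3

lane 5: gr=1 (5/4), th=1 (5%4)
i=3: r=1+8=9, c=1*2+1=3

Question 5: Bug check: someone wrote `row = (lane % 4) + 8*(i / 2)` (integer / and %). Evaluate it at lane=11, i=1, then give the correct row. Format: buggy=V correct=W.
`(lane % 4) + 8*(i / 2)`[11,1]⇒3
lane 11: gr=2 (11/4), th=3 (11%4)
i=1: r=2+0=2, c=3*2+1=7
row: 3 vs 2

buggy=3 correct=2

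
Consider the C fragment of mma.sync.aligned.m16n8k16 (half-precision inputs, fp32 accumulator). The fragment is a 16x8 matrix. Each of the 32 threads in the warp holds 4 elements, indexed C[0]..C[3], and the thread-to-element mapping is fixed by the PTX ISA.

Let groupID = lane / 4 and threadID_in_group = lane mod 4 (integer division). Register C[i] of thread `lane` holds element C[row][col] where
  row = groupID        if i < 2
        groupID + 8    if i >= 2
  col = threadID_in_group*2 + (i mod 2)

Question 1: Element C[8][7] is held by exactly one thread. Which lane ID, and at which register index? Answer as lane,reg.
3,3

r=8→G=0,rhi=1  c=7→T=3,p=1
L=0*4+3=3  i=1*2+1=3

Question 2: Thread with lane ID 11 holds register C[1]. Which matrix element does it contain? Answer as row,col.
2,7

lane 11->11/4=2, 11 mod 4=3
i=1  r:2+0->2  c:2·3+1->7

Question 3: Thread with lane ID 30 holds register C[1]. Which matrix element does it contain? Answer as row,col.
L=30->gid=30>>2=7, tid=30&3=2
[1]->row 7+0=7  col 2·2+1=5

7,5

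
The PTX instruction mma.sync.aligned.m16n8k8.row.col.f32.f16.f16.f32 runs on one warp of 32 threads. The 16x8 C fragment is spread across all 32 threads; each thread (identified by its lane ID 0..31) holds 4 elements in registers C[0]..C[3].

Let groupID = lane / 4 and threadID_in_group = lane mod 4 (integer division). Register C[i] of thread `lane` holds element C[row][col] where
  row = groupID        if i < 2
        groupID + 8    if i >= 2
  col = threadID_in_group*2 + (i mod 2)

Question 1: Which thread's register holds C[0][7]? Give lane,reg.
3,1

r=0→G=0,rhi=0  c=7→T=3,p=1
L=0*4+3=3  i=0*2+1=1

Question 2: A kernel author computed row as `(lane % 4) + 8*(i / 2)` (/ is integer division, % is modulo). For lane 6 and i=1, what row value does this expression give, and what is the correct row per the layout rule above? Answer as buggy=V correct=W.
`(lane % 4) + 8*(i / 2)`[6,1]->2
lane 6->6/4=1, 6 mod 4=2
i=1  r:1+0->1  c:2·2+1->5
row: 2 vs 1

buggy=2 correct=1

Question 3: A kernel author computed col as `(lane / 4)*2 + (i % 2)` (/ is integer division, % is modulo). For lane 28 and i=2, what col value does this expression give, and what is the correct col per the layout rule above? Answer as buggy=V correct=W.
buggy=14 correct=0

`(lane / 4)*2 + (i % 2)`[28,2]->14
L=28->g=28>>2=7, t=28&3=0
[2]->row 7+8=15  col 0·2+0=0
col: 14 vs 0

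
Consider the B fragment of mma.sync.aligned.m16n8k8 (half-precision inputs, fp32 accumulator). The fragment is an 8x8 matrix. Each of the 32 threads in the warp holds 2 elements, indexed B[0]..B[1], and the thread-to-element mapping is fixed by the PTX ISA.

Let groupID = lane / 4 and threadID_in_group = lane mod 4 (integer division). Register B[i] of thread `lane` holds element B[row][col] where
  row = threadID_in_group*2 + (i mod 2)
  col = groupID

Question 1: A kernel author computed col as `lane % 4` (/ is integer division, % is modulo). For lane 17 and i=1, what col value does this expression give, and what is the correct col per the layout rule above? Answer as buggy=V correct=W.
`lane % 4`[17,1]=>1
17: grp=4,tig=1
[1] (1*2+1,4) = (3,4)
col: 1 vs 4

buggy=1 correct=4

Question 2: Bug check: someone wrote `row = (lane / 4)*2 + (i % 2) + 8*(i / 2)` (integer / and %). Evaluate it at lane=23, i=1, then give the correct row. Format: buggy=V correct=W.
`(lane / 4)*2 + (i % 2) + 8*(i / 2)`[23,1]→11
lane 23→23/4=5, 23 mod 4=3
i=1  r:2·3+1→7  c:5
row: 11 vs 7

buggy=11 correct=7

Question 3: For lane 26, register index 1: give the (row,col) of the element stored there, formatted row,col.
5,6

lane 26: gr=6 (26/4), th=2 (26%4)
i=1: r=2*2+1=5, c=gr=6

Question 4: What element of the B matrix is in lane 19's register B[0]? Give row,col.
6,4

L=19=>grp=19>>2=4, tig=19&3=3
[0]=>row 3·2+0=6  col grp=4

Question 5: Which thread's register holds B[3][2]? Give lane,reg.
9,1

c:2=>grp=2  r:3=>tig=1,lo=1
L=2*4+1=9  i=1=1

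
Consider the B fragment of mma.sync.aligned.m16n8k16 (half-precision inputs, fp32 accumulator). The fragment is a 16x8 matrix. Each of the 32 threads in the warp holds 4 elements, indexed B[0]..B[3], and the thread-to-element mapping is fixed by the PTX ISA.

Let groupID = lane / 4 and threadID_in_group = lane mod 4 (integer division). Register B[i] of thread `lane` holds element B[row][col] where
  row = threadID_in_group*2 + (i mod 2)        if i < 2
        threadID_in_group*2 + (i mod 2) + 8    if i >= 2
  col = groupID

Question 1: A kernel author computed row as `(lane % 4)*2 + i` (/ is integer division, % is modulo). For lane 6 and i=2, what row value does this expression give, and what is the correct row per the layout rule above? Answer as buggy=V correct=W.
buggy=6 correct=12

`(lane % 4)*2 + i`[6,2]=>6
6: grp=1,tig=2
[2] (2*2+0+8,1) = (12,1)
row: 6 vs 12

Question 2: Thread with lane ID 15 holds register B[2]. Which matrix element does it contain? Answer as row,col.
14,3

L=15→G=15>>2=3, T=15&3=3
[2]→row 3·2+0+8=14  col G=3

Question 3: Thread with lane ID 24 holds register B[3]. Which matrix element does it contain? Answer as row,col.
9,6

24: g=6,t=0
[3] (0*2+1+8,6) = (9,6)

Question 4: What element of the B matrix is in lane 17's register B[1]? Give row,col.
17: g=4,t=1
[1] (1*2+1+0,4) = (3,4)

3,4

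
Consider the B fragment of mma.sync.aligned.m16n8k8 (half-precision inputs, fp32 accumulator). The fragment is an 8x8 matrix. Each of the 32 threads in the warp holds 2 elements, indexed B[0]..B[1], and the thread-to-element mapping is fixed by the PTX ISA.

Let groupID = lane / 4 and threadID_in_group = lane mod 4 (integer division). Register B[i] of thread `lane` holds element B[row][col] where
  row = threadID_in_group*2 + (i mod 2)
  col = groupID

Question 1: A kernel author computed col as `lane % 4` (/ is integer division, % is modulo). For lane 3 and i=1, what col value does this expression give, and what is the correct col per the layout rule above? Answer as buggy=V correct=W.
`lane % 4`[3,1]→3
lane 3→3/4=0, 3 mod 4=3
i=1  r:2·3+1→7  c:0
col: 3 vs 0

buggy=3 correct=0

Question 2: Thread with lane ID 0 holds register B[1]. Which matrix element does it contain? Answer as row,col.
1,0

L=0→G=0>>2=0, T=0&3=0
[1]→row 0·2+1=1  col G=0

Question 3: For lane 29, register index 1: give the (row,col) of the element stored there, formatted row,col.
L=29->g=29>>2=7, t=29&3=1
[1]->row 1·2+1=3  col g=7

3,7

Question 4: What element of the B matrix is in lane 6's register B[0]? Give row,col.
4,1

6: gr=1,th=2
[0] (2*2+0,1) = (4,1)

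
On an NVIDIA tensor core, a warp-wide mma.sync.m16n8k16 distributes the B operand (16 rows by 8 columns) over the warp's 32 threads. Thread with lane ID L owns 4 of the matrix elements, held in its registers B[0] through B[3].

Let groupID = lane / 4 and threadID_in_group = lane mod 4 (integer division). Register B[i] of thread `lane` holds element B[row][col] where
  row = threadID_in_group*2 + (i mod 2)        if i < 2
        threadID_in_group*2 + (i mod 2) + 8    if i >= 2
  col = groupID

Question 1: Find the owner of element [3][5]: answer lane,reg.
21,1

c: 5->gid=5  r: 3->r8=0,tid=1,i&1=1
L=5*4+1=21  i=0*2+1=1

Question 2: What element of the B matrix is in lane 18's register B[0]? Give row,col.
4,4

lane 18: g=4 (18/4), t=2 (18%4)
i=0: r=2*2+0+0=4, c=g=4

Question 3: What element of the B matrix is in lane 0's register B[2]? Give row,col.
L=0->g=0>>2=0, t=0&3=0
[2]->row 0·2+0+8=8  col g=0

8,0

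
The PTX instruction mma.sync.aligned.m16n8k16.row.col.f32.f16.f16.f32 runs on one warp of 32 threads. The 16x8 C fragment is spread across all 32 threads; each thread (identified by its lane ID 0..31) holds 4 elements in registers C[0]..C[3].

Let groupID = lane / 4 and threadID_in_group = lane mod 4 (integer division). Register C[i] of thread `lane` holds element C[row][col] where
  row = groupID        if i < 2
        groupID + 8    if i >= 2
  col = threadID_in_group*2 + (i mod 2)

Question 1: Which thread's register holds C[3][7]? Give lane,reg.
15,1

r:3=>grp=3,rB=0  c:7=>tig=3,lo=1
L=3*4+3=15  i=0*2+1=1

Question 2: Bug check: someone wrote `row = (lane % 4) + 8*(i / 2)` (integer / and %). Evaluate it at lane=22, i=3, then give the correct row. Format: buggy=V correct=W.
buggy=10 correct=13

`(lane % 4) + 8*(i / 2)`[22,3]=>10
22: grp=5,tig=2
[3] (5+8,2*2+1) = (13,5)
row: 10 vs 13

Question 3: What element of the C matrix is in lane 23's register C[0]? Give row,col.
5,6

L=23⇒gr=23>>2=5, th=23&3=3
[0]⇒row 5+0=5  col 3·2+0=6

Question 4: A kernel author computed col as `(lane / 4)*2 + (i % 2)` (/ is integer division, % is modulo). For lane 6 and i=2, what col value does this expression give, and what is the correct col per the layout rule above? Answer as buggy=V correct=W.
`(lane / 4)*2 + (i % 2)`[6,2]⇒2
L=6⇒gr=6>>2=1, th=6&3=2
[2]⇒row 1+8=9  col 2·2+0=4
col: 2 vs 4

buggy=2 correct=4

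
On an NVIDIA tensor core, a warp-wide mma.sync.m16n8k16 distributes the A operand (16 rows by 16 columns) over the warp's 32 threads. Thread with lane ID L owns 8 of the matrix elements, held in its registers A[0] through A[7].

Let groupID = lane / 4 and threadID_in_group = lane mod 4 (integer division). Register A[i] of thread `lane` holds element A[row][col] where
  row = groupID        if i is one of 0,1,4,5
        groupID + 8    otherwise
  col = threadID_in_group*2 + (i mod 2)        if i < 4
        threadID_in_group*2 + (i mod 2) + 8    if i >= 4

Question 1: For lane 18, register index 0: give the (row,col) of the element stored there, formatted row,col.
18: grp=4,tig=2
[0] (4+0,2*2+0+0) = (4,4)

4,4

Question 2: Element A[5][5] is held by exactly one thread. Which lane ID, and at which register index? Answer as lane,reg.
22,1

r=5->g=5,rb=0  c=5->cb=0,t=2,b0=1
L=5*4+2=22  i=0*4+0*2+1=1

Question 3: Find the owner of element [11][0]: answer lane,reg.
12,2

r=11->g=3,rb=1  c=0->cb=0,t=0,b0=0
L=3*4+0=12  i=0*4+1*2+0=2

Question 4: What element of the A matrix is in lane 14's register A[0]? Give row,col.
3,4

lane 14=>14/4=3, 14 mod 4=2
i=0  r:3+0=>3  c:2·2+0+0=>4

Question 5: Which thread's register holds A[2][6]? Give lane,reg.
r:2=>grp=2,rB=0  c:6=>cB=0,tig=3,lo=0
L=2*4+3=11  i=0*4+0*2+0=0

11,0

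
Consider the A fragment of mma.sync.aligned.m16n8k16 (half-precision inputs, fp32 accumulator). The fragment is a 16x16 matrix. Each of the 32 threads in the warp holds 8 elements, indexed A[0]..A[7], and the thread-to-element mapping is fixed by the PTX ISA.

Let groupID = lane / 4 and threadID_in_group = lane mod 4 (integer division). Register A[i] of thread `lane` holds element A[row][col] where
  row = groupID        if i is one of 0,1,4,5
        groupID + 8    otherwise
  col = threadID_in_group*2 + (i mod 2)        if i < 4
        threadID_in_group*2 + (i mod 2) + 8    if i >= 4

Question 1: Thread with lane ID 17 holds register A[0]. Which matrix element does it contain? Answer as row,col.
L=17->gid=17>>2=4, tid=17&3=1
[0]->row 4+0=4  col 1·2+0+0=2

4,2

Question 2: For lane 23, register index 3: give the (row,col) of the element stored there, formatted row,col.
L=23→G=23>>2=5, T=23&3=3
[3]→row 5+8=13  col 3·2+1+0=7

13,7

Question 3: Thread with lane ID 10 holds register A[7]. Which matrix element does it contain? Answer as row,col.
lane 10⇒10/4=2, 10 mod 4=2
i=7  r:2+8⇒10  c:2·2+1+8⇒13

10,13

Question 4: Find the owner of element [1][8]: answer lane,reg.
4,4

r=1->g=1,rb=0  c=8->cb=1,t=0,b0=0
L=1*4+0=4  i=1*4+0*2+0=4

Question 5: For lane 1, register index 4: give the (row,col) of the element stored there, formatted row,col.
lane 1⇒1/4=0, 1 mod 4=1
i=4  r:0+0⇒0  c:2·1+0+8⇒10

0,10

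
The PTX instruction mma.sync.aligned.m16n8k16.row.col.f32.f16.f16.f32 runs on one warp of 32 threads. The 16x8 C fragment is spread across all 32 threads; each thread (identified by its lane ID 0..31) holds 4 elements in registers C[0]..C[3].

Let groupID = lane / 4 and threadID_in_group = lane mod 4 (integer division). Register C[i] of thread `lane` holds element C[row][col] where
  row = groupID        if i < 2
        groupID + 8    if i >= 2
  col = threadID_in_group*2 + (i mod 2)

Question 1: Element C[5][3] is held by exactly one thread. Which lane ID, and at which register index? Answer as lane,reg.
21,1

r: 5->gid=5,r8=0  c: 3->tid=1,i&1=1
L=5*4+1=21  i=0*2+1=1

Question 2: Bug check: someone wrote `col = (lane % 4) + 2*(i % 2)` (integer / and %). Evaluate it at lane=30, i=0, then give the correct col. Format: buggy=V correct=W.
`(lane % 4) + 2*(i % 2)`[30,0]→2
L=30→G=30>>2=7, T=30&3=2
[0]→row 7+0=7  col 2·2+0=4
col: 2 vs 4

buggy=2 correct=4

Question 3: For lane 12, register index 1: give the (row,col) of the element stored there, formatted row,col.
3,1

lane 12: grp=3 (12/4), tig=0 (12%4)
i=1: r=3+0=3, c=0*2+1=1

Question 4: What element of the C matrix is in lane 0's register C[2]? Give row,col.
8,0

L=0->gid=0>>2=0, tid=0&3=0
[2]->row 0+8=8  col 0·2+0=0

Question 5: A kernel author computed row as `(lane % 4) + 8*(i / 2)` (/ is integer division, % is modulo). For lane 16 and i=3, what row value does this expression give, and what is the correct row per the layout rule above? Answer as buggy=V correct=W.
`(lane % 4) + 8*(i / 2)`[16,3]->8
16: g=4,t=0
[3] (4+8,0*2+1) = (12,1)
row: 8 vs 12

buggy=8 correct=12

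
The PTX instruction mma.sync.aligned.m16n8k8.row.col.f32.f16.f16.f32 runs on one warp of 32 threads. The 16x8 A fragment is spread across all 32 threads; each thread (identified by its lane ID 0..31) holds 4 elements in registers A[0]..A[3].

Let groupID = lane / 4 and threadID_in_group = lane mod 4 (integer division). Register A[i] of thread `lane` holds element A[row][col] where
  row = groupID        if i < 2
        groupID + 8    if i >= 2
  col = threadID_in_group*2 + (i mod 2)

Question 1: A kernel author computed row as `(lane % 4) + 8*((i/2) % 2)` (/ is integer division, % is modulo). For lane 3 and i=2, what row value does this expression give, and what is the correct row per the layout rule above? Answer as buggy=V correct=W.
`(lane % 4) + 8*((i/2) % 2)`[3,2]⇒11
L=3⇒gr=3>>2=0, th=3&3=3
[2]⇒row 0+8=8  col 3·2+0=6
row: 11 vs 8

buggy=11 correct=8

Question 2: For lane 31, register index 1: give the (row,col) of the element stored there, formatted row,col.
L=31→G=31>>2=7, T=31&3=3
[1]→row 7+0=7  col 3·2+1=7

7,7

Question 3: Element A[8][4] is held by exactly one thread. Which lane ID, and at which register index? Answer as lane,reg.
2,2

r=8→G=0,rhi=1  c=4→T=2,p=0
L=0*4+2=2  i=1*2+0=2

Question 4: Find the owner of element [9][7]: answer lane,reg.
7,3

r=9⇒gr=1,Rb=1  c=7⇒th=3,odd=1
L=1*4+3=7  i=1*2+1=3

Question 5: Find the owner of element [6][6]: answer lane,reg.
r=6⇒gr=6,Rb=0  c=6⇒th=3,odd=0
L=6*4+3=27  i=0*2+0=0

27,0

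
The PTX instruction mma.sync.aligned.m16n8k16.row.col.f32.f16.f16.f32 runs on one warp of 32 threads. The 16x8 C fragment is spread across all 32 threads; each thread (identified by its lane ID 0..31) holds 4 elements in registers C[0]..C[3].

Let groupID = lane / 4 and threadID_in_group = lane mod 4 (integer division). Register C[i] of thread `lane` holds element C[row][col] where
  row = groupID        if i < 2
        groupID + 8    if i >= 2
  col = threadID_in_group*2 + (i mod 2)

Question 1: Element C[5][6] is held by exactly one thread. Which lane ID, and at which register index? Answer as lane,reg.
r=5->g=5,rb=0  c=6->t=3,b0=0
L=5*4+3=23  i=0*2+0=0

23,0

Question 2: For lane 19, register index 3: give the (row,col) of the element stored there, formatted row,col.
12,7

L=19->gid=19>>2=4, tid=19&3=3
[3]->row 4+8=12  col 3·2+1=7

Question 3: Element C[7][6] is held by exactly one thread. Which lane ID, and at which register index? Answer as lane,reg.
31,0

r=7⇒gr=7,Rb=0  c=6⇒th=3,odd=0
L=7*4+3=31  i=0*2+0=0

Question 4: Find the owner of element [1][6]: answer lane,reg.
r=1⇒gr=1,Rb=0  c=6⇒th=3,odd=0
L=1*4+3=7  i=0*2+0=0

7,0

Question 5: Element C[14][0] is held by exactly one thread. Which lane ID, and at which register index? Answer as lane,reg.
24,2

r=14⇒gr=6,Rb=1  c=0⇒th=0,odd=0
L=6*4+0=24  i=1*2+0=2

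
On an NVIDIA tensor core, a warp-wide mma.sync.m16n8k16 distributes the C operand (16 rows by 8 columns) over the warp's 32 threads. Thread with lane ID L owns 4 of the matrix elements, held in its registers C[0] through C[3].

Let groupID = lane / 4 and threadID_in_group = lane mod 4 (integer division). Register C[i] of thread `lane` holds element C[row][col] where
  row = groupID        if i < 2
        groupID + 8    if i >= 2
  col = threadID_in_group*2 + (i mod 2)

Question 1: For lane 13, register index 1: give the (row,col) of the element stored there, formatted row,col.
13: gr=3,th=1
[1] (3+0,1*2+1) = (3,3)

3,3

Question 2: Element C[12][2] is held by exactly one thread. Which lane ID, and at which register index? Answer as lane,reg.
17,2

r=12->g=4,rb=1  c=2->t=1,b0=0
L=4*4+1=17  i=1*2+0=2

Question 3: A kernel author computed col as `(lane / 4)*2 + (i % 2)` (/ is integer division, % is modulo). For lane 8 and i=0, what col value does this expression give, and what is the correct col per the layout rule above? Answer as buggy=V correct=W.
buggy=4 correct=0

`(lane / 4)*2 + (i % 2)`[8,0]→4
lane 8→8/4=2, 8 mod 4=0
i=0  r:2+0→2  c:2·0+0→0
col: 4 vs 0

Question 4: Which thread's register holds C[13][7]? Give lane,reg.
23,3

r=13⇒gr=5,Rb=1  c=7⇒th=3,odd=1
L=5*4+3=23  i=1*2+1=3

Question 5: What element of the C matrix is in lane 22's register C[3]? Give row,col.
lane 22: gr=5 (22/4), th=2 (22%4)
i=3: r=5+8=13, c=2*2+1=5

13,5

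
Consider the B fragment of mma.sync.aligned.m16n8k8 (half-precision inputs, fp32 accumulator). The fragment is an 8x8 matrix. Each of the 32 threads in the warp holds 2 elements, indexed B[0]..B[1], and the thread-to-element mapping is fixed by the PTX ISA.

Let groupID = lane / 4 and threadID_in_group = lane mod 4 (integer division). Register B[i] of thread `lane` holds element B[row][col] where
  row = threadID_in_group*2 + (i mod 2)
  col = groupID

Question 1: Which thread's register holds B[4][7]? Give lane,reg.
30,0

c=7->g=7  r=4->t=2,b0=0
L=7*4+2=30  i=0=0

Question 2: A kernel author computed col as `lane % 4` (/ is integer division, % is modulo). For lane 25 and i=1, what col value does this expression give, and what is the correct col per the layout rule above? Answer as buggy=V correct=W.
`lane % 4`[25,1]->1
lane 25: g=6 (25/4), t=1 (25%4)
i=1: r=1*2+1=3, c=g=6
col: 1 vs 6

buggy=1 correct=6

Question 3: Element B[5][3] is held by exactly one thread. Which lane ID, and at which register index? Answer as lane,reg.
14,1

c:3=>grp=3  r:5=>tig=2,lo=1
L=3*4+2=14  i=1=1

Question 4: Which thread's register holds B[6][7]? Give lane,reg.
c: 7->gid=7  r: 6->tid=3,i&1=0
L=7*4+3=31  i=0=0

31,0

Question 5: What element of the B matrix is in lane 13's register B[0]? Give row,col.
2,3

lane 13: G=3 (13/4), T=1 (13%4)
i=0: r=1*2+0=2, c=G=3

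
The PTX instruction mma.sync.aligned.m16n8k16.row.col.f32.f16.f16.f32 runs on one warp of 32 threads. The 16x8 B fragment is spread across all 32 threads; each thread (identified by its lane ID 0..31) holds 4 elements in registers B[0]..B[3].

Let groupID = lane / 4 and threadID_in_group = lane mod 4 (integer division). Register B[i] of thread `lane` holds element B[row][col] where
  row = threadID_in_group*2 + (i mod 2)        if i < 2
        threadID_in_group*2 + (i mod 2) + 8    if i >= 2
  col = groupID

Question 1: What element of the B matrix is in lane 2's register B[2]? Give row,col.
lane 2: g=0 (2/4), t=2 (2%4)
i=2: r=2*2+0+8=12, c=g=0

12,0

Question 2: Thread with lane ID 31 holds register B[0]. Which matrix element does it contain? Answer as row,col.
lane 31: g=7 (31/4), t=3 (31%4)
i=0: r=3*2+0+0=6, c=g=7

6,7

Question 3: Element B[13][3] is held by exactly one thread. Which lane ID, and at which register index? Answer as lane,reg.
14,3

c=3→G=3  r=13→rhi=1,T=2,p=1
L=3*4+2=14  i=1*2+1=3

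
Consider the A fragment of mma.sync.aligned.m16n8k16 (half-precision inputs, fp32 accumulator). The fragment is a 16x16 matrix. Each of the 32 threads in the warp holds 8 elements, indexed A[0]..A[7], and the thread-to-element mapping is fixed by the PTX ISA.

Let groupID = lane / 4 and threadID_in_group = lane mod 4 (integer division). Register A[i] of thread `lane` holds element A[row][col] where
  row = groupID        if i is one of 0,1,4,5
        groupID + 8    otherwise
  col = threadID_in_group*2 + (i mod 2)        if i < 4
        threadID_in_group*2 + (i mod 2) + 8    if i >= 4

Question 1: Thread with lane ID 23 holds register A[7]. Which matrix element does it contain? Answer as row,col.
13,15

L=23⇒gr=23>>2=5, th=23&3=3
[7]⇒row 5+8=13  col 3·2+1+8=15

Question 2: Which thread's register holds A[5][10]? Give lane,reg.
r=5⇒gr=5,Rb=0  c=10⇒Cb=1,th=1,odd=0
L=5*4+1=21  i=1*4+0*2+0=4

21,4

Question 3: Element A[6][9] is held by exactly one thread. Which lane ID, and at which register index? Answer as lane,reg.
24,5

r:6=>grp=6,rB=0  c:9=>cB=1,tig=0,lo=1
L=6*4+0=24  i=1*4+0*2+1=5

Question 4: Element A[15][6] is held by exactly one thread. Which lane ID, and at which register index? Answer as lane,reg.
31,2

r: 15->gid=7,r8=1  c: 6->c8=0,tid=3,i&1=0
L=7*4+3=31  i=0*4+1*2+0=2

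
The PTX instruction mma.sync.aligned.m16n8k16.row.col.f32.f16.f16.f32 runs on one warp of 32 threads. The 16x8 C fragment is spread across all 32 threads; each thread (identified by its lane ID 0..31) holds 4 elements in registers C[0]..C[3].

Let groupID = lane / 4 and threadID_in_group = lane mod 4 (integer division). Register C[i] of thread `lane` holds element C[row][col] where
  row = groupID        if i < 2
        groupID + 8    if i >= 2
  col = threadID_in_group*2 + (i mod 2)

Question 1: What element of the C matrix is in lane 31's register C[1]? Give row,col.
7,7

L=31⇒gr=31>>2=7, th=31&3=3
[1]⇒row 7+0=7  col 3·2+1=7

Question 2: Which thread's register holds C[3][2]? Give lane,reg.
r=3->g=3,rb=0  c=2->t=1,b0=0
L=3*4+1=13  i=0*2+0=0

13,0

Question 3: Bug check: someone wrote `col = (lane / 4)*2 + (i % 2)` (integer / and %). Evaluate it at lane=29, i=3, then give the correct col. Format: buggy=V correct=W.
`(lane / 4)*2 + (i % 2)`[29,3]->15
29: gid=7,tid=1
[3] (7+8,1*2+1) = (15,3)
col: 15 vs 3

buggy=15 correct=3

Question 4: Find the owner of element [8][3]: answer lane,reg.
1,3

r=8⇒gr=0,Rb=1  c=3⇒th=1,odd=1
L=0*4+1=1  i=1*2+1=3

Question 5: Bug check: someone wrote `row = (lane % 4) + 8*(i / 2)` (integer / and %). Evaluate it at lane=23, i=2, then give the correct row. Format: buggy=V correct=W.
buggy=11 correct=13

`(lane % 4) + 8*(i / 2)`[23,2]=>11
23: grp=5,tig=3
[2] (5+8,3*2+0) = (13,6)
row: 11 vs 13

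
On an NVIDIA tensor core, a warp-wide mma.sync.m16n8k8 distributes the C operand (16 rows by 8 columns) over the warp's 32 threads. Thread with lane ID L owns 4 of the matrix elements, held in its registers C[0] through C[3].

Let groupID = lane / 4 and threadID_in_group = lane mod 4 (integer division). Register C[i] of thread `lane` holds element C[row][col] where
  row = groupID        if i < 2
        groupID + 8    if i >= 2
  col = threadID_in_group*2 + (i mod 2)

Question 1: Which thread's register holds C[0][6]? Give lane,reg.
r:0=>grp=0,rB=0  c:6=>tig=3,lo=0
L=0*4+3=3  i=0*2+0=0

3,0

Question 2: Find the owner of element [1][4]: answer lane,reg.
r:1=>grp=1,rB=0  c:4=>tig=2,lo=0
L=1*4+2=6  i=0*2+0=0

6,0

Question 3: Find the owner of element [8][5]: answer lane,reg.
r:8=>grp=0,rB=1  c:5=>tig=2,lo=1
L=0*4+2=2  i=1*2+1=3

2,3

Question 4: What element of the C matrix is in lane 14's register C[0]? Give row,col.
lane 14: grp=3 (14/4), tig=2 (14%4)
i=0: r=3+0=3, c=2*2+0=4

3,4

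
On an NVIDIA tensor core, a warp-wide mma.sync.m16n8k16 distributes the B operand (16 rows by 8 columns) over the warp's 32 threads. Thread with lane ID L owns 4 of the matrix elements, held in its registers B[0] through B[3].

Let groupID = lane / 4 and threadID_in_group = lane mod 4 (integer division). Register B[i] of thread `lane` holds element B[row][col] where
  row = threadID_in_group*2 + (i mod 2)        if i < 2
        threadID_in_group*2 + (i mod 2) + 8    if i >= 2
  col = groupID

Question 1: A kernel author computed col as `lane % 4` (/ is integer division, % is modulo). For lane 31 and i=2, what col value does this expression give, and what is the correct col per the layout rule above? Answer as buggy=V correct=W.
`lane % 4`[31,2]->3
31: gid=7,tid=3
[2] (3*2+0+8,7) = (14,7)
col: 3 vs 7

buggy=3 correct=7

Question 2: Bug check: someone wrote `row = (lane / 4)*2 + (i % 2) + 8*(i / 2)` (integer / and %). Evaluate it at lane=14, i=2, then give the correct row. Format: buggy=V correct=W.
buggy=14 correct=12

`(lane / 4)*2 + (i % 2) + 8*(i / 2)`[14,2]->14
lane 14->14/4=3, 14 mod 4=2
i=2  r:2·2+0+8->12  c:3
row: 14 vs 12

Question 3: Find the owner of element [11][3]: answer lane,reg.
13,3

c=3→G=3  r=11→rhi=1,T=1,p=1
L=3*4+1=13  i=1*2+1=3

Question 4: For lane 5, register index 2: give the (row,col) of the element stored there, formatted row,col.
10,1

lane 5⇒5/4=1, 5 mod 4=1
i=2  r:2·1+0+8⇒10  c:1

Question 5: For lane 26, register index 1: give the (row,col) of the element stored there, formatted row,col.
5,6

L=26→G=26>>2=6, T=26&3=2
[1]→row 2·2+1+0=5  col G=6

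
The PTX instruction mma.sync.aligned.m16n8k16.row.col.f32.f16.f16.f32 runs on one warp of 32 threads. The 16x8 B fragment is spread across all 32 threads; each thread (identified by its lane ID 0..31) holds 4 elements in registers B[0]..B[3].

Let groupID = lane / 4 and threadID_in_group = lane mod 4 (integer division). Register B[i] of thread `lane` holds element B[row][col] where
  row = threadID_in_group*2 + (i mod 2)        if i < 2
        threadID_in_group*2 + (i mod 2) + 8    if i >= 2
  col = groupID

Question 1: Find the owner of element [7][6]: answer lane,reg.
c:6=>grp=6  r:7=>rB=0,tig=3,lo=1
L=6*4+3=27  i=0*2+1=1

27,1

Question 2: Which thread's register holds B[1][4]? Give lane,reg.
16,1

c=4→G=4  r=1→rhi=0,T=0,p=1
L=4*4+0=16  i=0*2+1=1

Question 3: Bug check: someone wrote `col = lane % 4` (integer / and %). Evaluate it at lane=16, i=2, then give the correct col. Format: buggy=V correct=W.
buggy=0 correct=4

`lane % 4`[16,2]→0
lane 16→16/4=4, 16 mod 4=0
i=2  r:2·0+0+8→8  c:4
col: 0 vs 4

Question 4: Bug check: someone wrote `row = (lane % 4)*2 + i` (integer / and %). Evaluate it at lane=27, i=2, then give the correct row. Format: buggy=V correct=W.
buggy=8 correct=14

`(lane % 4)*2 + i`[27,2]⇒8
L=27⇒gr=27>>2=6, th=27&3=3
[2]⇒row 3·2+0+8=14  col gr=6
row: 8 vs 14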